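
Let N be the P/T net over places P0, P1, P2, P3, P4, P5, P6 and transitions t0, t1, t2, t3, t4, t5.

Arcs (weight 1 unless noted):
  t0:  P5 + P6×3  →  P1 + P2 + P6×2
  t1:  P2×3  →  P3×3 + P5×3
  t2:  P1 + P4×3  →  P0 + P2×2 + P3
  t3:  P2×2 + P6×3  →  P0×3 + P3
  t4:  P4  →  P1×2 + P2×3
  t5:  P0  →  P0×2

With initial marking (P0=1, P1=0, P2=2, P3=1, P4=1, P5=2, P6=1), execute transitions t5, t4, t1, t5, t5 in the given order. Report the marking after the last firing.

step 1: fire t5:  (P0=1, P1=0, P2=2, P3=1, P4=1, P5=2, P6=1) → (P0=2, P1=0, P2=2, P3=1, P4=1, P5=2, P6=1)
step 2: fire t4:  (P0=2, P1=0, P2=2, P3=1, P4=1, P5=2, P6=1) → (P0=2, P1=2, P2=5, P3=1, P4=0, P5=2, P6=1)
step 3: fire t1:  (P0=2, P1=2, P2=5, P3=1, P4=0, P5=2, P6=1) → (P0=2, P1=2, P2=2, P3=4, P4=0, P5=5, P6=1)
step 4: fire t5:  (P0=2, P1=2, P2=2, P3=4, P4=0, P5=5, P6=1) → (P0=3, P1=2, P2=2, P3=4, P4=0, P5=5, P6=1)
step 5: fire t5:  (P0=3, P1=2, P2=2, P3=4, P4=0, P5=5, P6=1) → (P0=4, P1=2, P2=2, P3=4, P4=0, P5=5, P6=1)

(P0=4, P1=2, P2=2, P3=4, P4=0, P5=5, P6=1)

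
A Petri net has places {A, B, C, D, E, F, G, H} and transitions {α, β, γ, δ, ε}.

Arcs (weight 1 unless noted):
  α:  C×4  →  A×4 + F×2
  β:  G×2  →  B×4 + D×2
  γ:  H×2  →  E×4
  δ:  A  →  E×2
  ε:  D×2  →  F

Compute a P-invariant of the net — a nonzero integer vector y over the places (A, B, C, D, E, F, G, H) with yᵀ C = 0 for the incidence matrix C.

y = (A:0, B:1, C:-2, D:-2, E:0, F:-4, G:0, H:0)

Incidence matrix C (rows=places, cols=transitions):
        α    β    γ    δ    ε
    A   4    0    0   -1    0
    B   0    4    0    0    0
    C  -4    0    0    0    0
    D   0    2    0    0   -2
    E   0    0    4    2    0
    F   2    0    0    0    1
    G   0   -2    0    0    0
    H   0    0   -2    0    0

Candidate y = [0, 1, -2, -2, 0, -4, 0, 0]; check y·C column-wise:
  col α: 0·4 + 1·0 + -2·-4 + -2·0 + -4·2 = 0
  col β: 1·4 + -2·0 + -2·2 + -4·0 + 0·-2 = 0
  col γ: 1·0 + -2·0 + -2·0 + 0·4 + -4·0 + 0·-2 = 0
  col δ: 0·-1 + 1·0 + -2·0 + -2·0 + 0·2 + -4·0 = 0
  col ε: 1·0 + -2·0 + -2·-2 + -4·1 = 0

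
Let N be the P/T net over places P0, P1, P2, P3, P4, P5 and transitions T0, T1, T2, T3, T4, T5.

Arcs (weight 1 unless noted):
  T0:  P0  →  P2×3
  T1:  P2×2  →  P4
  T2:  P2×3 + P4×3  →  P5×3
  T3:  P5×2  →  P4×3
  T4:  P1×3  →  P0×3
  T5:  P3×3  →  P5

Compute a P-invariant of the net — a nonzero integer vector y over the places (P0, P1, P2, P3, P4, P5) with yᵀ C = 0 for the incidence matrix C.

y = (P0:3, P1:3, P2:1, P3:1, P4:2, P5:3)

Incidence matrix C (rows=places, cols=transitions):
       T0   T1   T2   T3   T4   T5
   P0  -1    0    0    0    3    0
   P1   0    0    0    0   -3    0
   P2   3   -2   -3    0    0    0
   P3   0    0    0    0    0   -3
   P4   0    1   -3    3    0    0
   P5   0    0    3   -2    0    1

Candidate y = [3, 3, 1, 1, 2, 3]; check y·C column-wise:
  col T0: 3·-1 + 3·0 + 1·3 + 1·0 + 2·0 + 3·0 = 0
  col T1: 3·0 + 3·0 + 1·-2 + 1·0 + 2·1 + 3·0 = 0
  col T2: 3·0 + 3·0 + 1·-3 + 1·0 + 2·-3 + 3·3 = 0
  col T3: 3·0 + 3·0 + 1·0 + 1·0 + 2·3 + 3·-2 = 0
  col T4: 3·3 + 3·-3 + 1·0 + 1·0 + 2·0 + 3·0 = 0
  col T5: 3·0 + 3·0 + 1·0 + 1·-3 + 2·0 + 3·1 = 0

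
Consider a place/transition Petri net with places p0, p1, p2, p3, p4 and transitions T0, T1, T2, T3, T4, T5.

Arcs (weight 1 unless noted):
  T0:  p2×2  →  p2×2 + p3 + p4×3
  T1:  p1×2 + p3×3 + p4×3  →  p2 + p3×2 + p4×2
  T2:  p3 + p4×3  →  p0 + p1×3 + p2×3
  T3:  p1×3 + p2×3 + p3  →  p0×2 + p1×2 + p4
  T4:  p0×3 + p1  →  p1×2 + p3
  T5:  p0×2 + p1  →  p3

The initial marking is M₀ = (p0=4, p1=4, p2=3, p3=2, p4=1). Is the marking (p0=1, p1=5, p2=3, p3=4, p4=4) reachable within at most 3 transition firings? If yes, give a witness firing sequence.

step 1: fire T0:  (p0=4, p1=4, p2=3, p3=2, p4=1) → (p0=4, p1=4, p2=3, p3=3, p4=4)
step 2: fire T4:  (p0=4, p1=4, p2=3, p3=3, p4=4) → (p0=1, p1=5, p2=3, p3=4, p4=4)

YES — reachable via ⟨T0, T4⟩ (2 firings)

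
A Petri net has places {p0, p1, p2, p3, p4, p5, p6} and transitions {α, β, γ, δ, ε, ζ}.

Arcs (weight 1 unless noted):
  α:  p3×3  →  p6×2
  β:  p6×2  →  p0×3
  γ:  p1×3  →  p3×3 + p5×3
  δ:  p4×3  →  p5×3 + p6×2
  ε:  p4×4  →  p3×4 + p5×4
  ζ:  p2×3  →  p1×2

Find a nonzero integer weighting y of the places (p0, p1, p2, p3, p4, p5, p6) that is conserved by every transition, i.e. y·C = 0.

y = (p0:0, p1:3, p2:2, p3:0, p4:3, p5:3, p6:0)

Incidence matrix C (rows=places, cols=transitions):
        α    β    γ    δ    ε    ζ
   p0   0    3    0    0    0    0
   p1   0    0   -3    0    0    2
   p2   0    0    0    0    0   -3
   p3  -3    0    3    0    4    0
   p4   0    0    0   -3   -4    0
   p5   0    0    3    3    4    0
   p6   2   -2    0    2    0    0

Candidate y = [0, 3, 2, 0, 3, 3, 0]; check y·C column-wise:
  col α: 3·0 + 2·0 + 0·-3 + 3·0 + 3·0 + 0·2 = 0
  col β: 0·3 + 3·0 + 2·0 + 3·0 + 3·0 + 0·-2 = 0
  col γ: 3·-3 + 2·0 + 0·3 + 3·0 + 3·3 = 0
  col δ: 3·0 + 2·0 + 3·-3 + 3·3 + 0·2 = 0
  col ε: 3·0 + 2·0 + 0·4 + 3·-4 + 3·4 = 0
  col ζ: 3·2 + 2·-3 + 3·0 + 3·0 = 0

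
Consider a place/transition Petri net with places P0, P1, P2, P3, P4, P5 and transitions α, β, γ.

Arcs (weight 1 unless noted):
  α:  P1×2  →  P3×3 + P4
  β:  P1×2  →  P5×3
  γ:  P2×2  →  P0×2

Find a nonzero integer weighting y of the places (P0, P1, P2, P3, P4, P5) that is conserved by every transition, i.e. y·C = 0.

Incidence matrix C (rows=places, cols=transitions):
        α    β    γ
   P0   0    0    2
   P1  -2   -2    0
   P2   0    0   -2
   P3   3    0    0
   P4   1    0    0
   P5   0    3    0

Candidate y = [1, 0, 1, 0, 0, 0]; check y·C column-wise:
  col α: 1·0 + 0·-2 + 1·0 + 0·3 + 0·1 = 0
  col β: 1·0 + 0·-2 + 1·0 + 0·3 = 0
  col γ: 1·2 + 1·-2 = 0

y = (P0:1, P1:0, P2:1, P3:0, P4:0, P5:0)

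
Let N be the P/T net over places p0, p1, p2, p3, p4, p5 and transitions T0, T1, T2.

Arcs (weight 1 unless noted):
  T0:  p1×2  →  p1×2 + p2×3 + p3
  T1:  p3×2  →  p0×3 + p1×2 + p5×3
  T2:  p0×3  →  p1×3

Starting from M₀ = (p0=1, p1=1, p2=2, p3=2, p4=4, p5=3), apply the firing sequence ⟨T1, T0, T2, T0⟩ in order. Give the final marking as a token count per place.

(p0=1, p1=6, p2=8, p3=2, p4=4, p5=6)

step 1: fire T1:  (p0=1, p1=1, p2=2, p3=2, p4=4, p5=3) → (p0=4, p1=3, p2=2, p3=0, p4=4, p5=6)
step 2: fire T0:  (p0=4, p1=3, p2=2, p3=0, p4=4, p5=6) → (p0=4, p1=3, p2=5, p3=1, p4=4, p5=6)
step 3: fire T2:  (p0=4, p1=3, p2=5, p3=1, p4=4, p5=6) → (p0=1, p1=6, p2=5, p3=1, p4=4, p5=6)
step 4: fire T0:  (p0=1, p1=6, p2=5, p3=1, p4=4, p5=6) → (p0=1, p1=6, p2=8, p3=2, p4=4, p5=6)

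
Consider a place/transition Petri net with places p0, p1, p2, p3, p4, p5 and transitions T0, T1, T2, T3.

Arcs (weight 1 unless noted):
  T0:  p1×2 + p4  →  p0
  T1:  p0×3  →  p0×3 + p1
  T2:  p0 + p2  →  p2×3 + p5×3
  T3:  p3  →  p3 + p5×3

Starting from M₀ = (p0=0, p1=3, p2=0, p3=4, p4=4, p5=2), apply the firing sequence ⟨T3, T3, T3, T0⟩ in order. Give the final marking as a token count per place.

(p0=1, p1=1, p2=0, p3=4, p4=3, p5=11)

step 1: fire T3:  (p0=0, p1=3, p2=0, p3=4, p4=4, p5=2) → (p0=0, p1=3, p2=0, p3=4, p4=4, p5=5)
step 2: fire T3:  (p0=0, p1=3, p2=0, p3=4, p4=4, p5=5) → (p0=0, p1=3, p2=0, p3=4, p4=4, p5=8)
step 3: fire T3:  (p0=0, p1=3, p2=0, p3=4, p4=4, p5=8) → (p0=0, p1=3, p2=0, p3=4, p4=4, p5=11)
step 4: fire T0:  (p0=0, p1=3, p2=0, p3=4, p4=4, p5=11) → (p0=1, p1=1, p2=0, p3=4, p4=3, p5=11)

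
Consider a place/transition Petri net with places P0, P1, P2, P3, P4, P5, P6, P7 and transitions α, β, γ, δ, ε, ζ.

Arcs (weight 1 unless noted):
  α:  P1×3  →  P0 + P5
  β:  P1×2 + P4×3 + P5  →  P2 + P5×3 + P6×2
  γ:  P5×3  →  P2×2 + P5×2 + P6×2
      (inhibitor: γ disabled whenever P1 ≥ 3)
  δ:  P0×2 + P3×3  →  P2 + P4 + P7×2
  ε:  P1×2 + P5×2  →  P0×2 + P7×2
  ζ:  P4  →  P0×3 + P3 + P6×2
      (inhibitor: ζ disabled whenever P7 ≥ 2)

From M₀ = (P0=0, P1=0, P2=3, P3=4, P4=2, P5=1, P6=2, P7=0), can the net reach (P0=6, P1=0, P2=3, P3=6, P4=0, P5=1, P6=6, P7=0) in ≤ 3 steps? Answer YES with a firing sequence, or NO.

step 1: fire ζ:  (P0=0, P1=0, P2=3, P3=4, P4=2, P5=1, P6=2, P7=0) → (P0=3, P1=0, P2=3, P3=5, P4=1, P5=1, P6=4, P7=0)
step 2: fire ζ:  (P0=3, P1=0, P2=3, P3=5, P4=1, P5=1, P6=4, P7=0) → (P0=6, P1=0, P2=3, P3=6, P4=0, P5=1, P6=6, P7=0)

YES — reachable via ⟨ζ, ζ⟩ (2 firings)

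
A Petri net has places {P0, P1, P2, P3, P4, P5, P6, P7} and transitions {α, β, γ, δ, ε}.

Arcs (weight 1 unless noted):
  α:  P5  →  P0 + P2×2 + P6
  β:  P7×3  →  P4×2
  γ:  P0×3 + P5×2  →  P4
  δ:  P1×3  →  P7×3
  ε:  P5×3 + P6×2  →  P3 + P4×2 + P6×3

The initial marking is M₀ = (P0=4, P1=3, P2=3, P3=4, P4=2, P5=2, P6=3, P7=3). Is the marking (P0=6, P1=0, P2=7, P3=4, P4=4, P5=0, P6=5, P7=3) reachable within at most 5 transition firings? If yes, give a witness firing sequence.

step 1: fire α:  (P0=4, P1=3, P2=3, P3=4, P4=2, P5=2, P6=3, P7=3) → (P0=5, P1=3, P2=5, P3=4, P4=2, P5=1, P6=4, P7=3)
step 2: fire α:  (P0=5, P1=3, P2=5, P3=4, P4=2, P5=1, P6=4, P7=3) → (P0=6, P1=3, P2=7, P3=4, P4=2, P5=0, P6=5, P7=3)
step 3: fire β:  (P0=6, P1=3, P2=7, P3=4, P4=2, P5=0, P6=5, P7=3) → (P0=6, P1=3, P2=7, P3=4, P4=4, P5=0, P6=5, P7=0)
step 4: fire δ:  (P0=6, P1=3, P2=7, P3=4, P4=4, P5=0, P6=5, P7=0) → (P0=6, P1=0, P2=7, P3=4, P4=4, P5=0, P6=5, P7=3)

YES — reachable via ⟨α, α, β, δ⟩ (4 firings)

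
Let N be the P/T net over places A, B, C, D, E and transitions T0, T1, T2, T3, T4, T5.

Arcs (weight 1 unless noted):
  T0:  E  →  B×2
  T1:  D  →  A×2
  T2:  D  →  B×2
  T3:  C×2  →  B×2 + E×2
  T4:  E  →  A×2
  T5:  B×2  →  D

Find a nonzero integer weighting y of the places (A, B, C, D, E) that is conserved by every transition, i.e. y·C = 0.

y = (A:1, B:1, C:3, D:2, E:2)

Incidence matrix C (rows=places, cols=transitions):
       T0   T1   T2   T3   T4   T5
    A   0    2    0    0    2    0
    B   2    0    2    2    0   -2
    C   0    0    0   -2    0    0
    D   0   -1   -1    0    0    1
    E  -1    0    0    2   -1    0

Candidate y = [1, 1, 3, 2, 2]; check y·C column-wise:
  col T0: 1·0 + 1·2 + 3·0 + 2·0 + 2·-1 = 0
  col T1: 1·2 + 1·0 + 3·0 + 2·-1 + 2·0 = 0
  col T2: 1·0 + 1·2 + 3·0 + 2·-1 + 2·0 = 0
  col T3: 1·0 + 1·2 + 3·-2 + 2·0 + 2·2 = 0
  col T4: 1·2 + 1·0 + 3·0 + 2·0 + 2·-1 = 0
  col T5: 1·0 + 1·-2 + 3·0 + 2·1 + 2·0 = 0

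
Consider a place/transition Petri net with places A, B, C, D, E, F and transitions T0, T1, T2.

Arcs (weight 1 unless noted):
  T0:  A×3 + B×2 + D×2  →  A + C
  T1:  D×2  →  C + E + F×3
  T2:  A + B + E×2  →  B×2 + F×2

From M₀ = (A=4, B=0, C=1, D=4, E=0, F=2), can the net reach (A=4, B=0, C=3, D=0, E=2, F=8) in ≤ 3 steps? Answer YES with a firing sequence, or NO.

YES — reachable via ⟨T1, T1⟩ (2 firings)

step 1: fire T1:  (A=4, B=0, C=1, D=4, E=0, F=2) → (A=4, B=0, C=2, D=2, E=1, F=5)
step 2: fire T1:  (A=4, B=0, C=2, D=2, E=1, F=5) → (A=4, B=0, C=3, D=0, E=2, F=8)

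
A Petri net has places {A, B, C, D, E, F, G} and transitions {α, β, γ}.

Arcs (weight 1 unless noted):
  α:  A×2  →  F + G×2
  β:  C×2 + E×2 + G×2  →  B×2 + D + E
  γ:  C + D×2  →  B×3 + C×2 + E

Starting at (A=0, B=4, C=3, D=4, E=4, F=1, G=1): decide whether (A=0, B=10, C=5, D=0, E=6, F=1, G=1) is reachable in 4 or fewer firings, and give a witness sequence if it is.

step 1: fire γ:  (A=0, B=4, C=3, D=4, E=4, F=1, G=1) → (A=0, B=7, C=4, D=2, E=5, F=1, G=1)
step 2: fire γ:  (A=0, B=7, C=4, D=2, E=5, F=1, G=1) → (A=0, B=10, C=5, D=0, E=6, F=1, G=1)

YES — reachable via ⟨γ, γ⟩ (2 firings)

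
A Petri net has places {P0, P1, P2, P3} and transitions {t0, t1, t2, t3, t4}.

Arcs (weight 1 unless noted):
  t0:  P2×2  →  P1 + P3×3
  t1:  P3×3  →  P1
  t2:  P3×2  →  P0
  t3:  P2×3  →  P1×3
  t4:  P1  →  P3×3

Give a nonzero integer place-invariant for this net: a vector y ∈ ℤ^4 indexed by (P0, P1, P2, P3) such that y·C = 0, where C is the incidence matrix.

y = (P0:2, P1:3, P2:3, P3:1)

Incidence matrix C (rows=places, cols=transitions):
       t0   t1   t2   t3   t4
   P0   0    0    1    0    0
   P1   1    1    0    3   -1
   P2  -2    0    0   -3    0
   P3   3   -3   -2    0    3

Candidate y = [2, 3, 3, 1]; check y·C column-wise:
  col t0: 2·0 + 3·1 + 3·-2 + 1·3 = 0
  col t1: 2·0 + 3·1 + 3·0 + 1·-3 = 0
  col t2: 2·1 + 3·0 + 3·0 + 1·-2 = 0
  col t3: 2·0 + 3·3 + 3·-3 + 1·0 = 0
  col t4: 2·0 + 3·-1 + 3·0 + 1·3 = 0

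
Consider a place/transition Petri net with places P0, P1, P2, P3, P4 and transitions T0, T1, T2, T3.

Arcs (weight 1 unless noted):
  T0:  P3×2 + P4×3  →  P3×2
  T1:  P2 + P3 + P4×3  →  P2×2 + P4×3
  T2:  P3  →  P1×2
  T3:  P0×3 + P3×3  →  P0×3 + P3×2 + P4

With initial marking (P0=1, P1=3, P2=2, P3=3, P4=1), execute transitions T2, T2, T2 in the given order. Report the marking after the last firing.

step 1: fire T2:  (P0=1, P1=3, P2=2, P3=3, P4=1) → (P0=1, P1=5, P2=2, P3=2, P4=1)
step 2: fire T2:  (P0=1, P1=5, P2=2, P3=2, P4=1) → (P0=1, P1=7, P2=2, P3=1, P4=1)
step 3: fire T2:  (P0=1, P1=7, P2=2, P3=1, P4=1) → (P0=1, P1=9, P2=2, P3=0, P4=1)

(P0=1, P1=9, P2=2, P3=0, P4=1)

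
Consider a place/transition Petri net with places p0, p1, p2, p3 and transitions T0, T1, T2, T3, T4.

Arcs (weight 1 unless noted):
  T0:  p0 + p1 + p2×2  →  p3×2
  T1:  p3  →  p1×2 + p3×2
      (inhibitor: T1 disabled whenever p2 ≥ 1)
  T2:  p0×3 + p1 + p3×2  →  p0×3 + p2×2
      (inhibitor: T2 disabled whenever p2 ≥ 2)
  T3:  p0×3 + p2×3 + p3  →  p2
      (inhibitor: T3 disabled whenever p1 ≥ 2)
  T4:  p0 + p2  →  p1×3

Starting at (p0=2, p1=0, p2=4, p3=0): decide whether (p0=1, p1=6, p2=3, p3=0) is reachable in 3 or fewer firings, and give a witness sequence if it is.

NO — not reachable within 3 firings

depth 0: 1 marking
depth 1: 2 markings reached so far
depth 2: 4 markings reached so far
depth 3: 4 markings reached so far
(frontier empty at depth 3; search complete)
target is not among the 4 markings reachable within 3 steps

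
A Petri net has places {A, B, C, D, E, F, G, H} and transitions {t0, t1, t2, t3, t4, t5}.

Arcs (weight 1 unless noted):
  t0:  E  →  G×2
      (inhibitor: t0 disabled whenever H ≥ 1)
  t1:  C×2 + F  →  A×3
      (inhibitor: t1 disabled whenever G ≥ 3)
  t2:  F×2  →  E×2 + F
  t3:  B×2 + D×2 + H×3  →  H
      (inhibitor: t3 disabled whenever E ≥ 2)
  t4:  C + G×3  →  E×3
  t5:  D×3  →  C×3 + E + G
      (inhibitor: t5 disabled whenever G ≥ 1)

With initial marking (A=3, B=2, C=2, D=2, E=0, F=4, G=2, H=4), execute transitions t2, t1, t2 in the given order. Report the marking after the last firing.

step 1: fire t2:  (A=3, B=2, C=2, D=2, E=0, F=4, G=2, H=4) → (A=3, B=2, C=2, D=2, E=2, F=3, G=2, H=4)
step 2: fire t1:  (A=3, B=2, C=2, D=2, E=2, F=3, G=2, H=4) → (A=6, B=2, C=0, D=2, E=2, F=2, G=2, H=4)
step 3: fire t2:  (A=6, B=2, C=0, D=2, E=2, F=2, G=2, H=4) → (A=6, B=2, C=0, D=2, E=4, F=1, G=2, H=4)

(A=6, B=2, C=0, D=2, E=4, F=1, G=2, H=4)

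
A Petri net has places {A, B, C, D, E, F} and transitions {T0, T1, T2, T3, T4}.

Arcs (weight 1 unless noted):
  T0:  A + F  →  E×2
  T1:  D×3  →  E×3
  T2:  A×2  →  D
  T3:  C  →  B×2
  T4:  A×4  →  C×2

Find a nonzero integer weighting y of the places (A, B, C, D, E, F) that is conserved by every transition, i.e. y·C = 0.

Incidence matrix C (rows=places, cols=transitions):
       T0   T1   T2   T3   T4
    A  -1    0   -2    0   -4
    B   0    0    0    2    0
    C   0    0    0   -1    2
    D   0   -3    1    0    0
    E   2    3    0    0    0
    F  -1    0    0    0    0

Candidate y = [1, 1, 2, 2, 2, 3]; check y·C column-wise:
  col T0: 1·-1 + 1·0 + 2·0 + 2·0 + 2·2 + 3·-1 = 0
  col T1: 1·0 + 1·0 + 2·0 + 2·-3 + 2·3 + 3·0 = 0
  col T2: 1·-2 + 1·0 + 2·0 + 2·1 + 2·0 + 3·0 = 0
  col T3: 1·0 + 1·2 + 2·-1 + 2·0 + 2·0 + 3·0 = 0
  col T4: 1·-4 + 1·0 + 2·2 + 2·0 + 2·0 + 3·0 = 0

y = (A:1, B:1, C:2, D:2, E:2, F:3)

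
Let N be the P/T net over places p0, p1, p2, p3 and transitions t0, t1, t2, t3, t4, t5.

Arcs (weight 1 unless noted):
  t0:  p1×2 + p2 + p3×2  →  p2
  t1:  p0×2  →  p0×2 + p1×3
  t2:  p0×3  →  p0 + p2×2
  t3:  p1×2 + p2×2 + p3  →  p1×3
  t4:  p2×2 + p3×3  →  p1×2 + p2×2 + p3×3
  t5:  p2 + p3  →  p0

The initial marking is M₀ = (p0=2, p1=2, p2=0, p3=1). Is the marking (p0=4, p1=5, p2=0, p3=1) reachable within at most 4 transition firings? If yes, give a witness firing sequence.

NO — not reachable within 4 firings

depth 0: 1 marking
depth 1: 2 markings reached so far
depth 2: 3 markings reached so far
depth 3: 4 markings reached so far
depth 4: 5 markings reached so far
target is not among the 5 markings reachable within 4 steps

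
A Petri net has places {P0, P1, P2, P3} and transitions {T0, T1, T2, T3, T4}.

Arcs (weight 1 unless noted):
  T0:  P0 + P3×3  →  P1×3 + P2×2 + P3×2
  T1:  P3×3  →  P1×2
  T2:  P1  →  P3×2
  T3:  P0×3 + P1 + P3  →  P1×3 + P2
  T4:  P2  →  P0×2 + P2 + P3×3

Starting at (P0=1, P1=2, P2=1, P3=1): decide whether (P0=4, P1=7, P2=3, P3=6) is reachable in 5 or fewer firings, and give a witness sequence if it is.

NO — not reachable within 5 firings

depth 0: 1 marking
depth 1: 3 markings reached so far
depth 2: 11 markings reached so far
depth 3: 25 markings reached so far
depth 4: 49 markings reached so far
depth 5: 91 markings reached so far
target is not among the 91 markings reachable within 5 steps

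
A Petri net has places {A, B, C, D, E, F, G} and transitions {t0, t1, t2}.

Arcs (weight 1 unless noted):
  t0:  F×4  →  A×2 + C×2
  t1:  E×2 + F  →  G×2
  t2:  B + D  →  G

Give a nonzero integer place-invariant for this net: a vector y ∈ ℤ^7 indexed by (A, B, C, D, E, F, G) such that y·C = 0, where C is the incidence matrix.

y = (A:1, B:0, C:-1, D:0, E:0, F:0, G:0)

Incidence matrix C (rows=places, cols=transitions):
       t0   t1   t2
    A   2    0    0
    B   0    0   -1
    C   2    0    0
    D   0    0   -1
    E   0   -2    0
    F  -4   -1    0
    G   0    2    1

Candidate y = [1, 0, -1, 0, 0, 0, 0]; check y·C column-wise:
  col t0: 1·2 + -1·2 + 0·-4 = 0
  col t1: 1·0 + -1·0 + 0·-2 + 0·-1 + 0·2 = 0
  col t2: 1·0 + 0·-1 + -1·0 + 0·-1 + 0·1 = 0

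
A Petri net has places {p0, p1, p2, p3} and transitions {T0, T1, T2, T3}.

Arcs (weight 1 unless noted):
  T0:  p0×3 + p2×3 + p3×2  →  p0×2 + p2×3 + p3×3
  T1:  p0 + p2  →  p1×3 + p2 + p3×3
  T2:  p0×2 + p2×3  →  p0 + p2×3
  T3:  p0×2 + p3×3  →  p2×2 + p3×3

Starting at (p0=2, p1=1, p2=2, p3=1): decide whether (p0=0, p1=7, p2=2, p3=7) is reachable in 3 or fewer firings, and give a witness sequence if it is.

step 1: fire T1:  (p0=2, p1=1, p2=2, p3=1) → (p0=1, p1=4, p2=2, p3=4)
step 2: fire T1:  (p0=1, p1=4, p2=2, p3=4) → (p0=0, p1=7, p2=2, p3=7)

YES — reachable via ⟨T1, T1⟩ (2 firings)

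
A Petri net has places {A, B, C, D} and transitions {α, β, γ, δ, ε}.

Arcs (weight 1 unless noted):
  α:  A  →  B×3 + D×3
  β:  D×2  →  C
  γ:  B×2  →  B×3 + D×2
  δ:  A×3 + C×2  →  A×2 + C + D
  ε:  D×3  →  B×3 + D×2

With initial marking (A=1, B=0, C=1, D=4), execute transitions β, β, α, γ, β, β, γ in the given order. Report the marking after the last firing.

step 1: fire β:  (A=1, B=0, C=1, D=4) → (A=1, B=0, C=2, D=2)
step 2: fire β:  (A=1, B=0, C=2, D=2) → (A=1, B=0, C=3, D=0)
step 3: fire α:  (A=1, B=0, C=3, D=0) → (A=0, B=3, C=3, D=3)
step 4: fire γ:  (A=0, B=3, C=3, D=3) → (A=0, B=4, C=3, D=5)
step 5: fire β:  (A=0, B=4, C=3, D=5) → (A=0, B=4, C=4, D=3)
step 6: fire β:  (A=0, B=4, C=4, D=3) → (A=0, B=4, C=5, D=1)
step 7: fire γ:  (A=0, B=4, C=5, D=1) → (A=0, B=5, C=5, D=3)

(A=0, B=5, C=5, D=3)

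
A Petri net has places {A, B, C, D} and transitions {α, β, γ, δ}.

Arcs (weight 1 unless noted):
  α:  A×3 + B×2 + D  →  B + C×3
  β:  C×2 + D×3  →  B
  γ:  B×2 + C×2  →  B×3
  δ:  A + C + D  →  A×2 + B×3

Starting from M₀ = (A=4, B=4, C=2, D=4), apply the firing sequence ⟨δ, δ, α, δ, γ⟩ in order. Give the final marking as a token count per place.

(A=4, B=13, C=0, D=0)

step 1: fire δ:  (A=4, B=4, C=2, D=4) → (A=5, B=7, C=1, D=3)
step 2: fire δ:  (A=5, B=7, C=1, D=3) → (A=6, B=10, C=0, D=2)
step 3: fire α:  (A=6, B=10, C=0, D=2) → (A=3, B=9, C=3, D=1)
step 4: fire δ:  (A=3, B=9, C=3, D=1) → (A=4, B=12, C=2, D=0)
step 5: fire γ:  (A=4, B=12, C=2, D=0) → (A=4, B=13, C=0, D=0)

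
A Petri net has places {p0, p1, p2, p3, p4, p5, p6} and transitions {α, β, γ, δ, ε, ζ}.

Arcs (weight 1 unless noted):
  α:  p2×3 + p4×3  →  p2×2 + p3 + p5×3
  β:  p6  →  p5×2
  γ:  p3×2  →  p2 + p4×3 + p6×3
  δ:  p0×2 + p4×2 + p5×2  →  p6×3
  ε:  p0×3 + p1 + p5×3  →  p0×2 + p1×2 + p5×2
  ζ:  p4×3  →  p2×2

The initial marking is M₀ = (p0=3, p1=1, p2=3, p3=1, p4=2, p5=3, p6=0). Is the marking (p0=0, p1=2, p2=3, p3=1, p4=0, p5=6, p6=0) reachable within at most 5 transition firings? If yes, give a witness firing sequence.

YES — reachable via ⟨ε, δ, β, β, β⟩ (5 firings)

step 1: fire ε:  (p0=3, p1=1, p2=3, p3=1, p4=2, p5=3, p6=0) → (p0=2, p1=2, p2=3, p3=1, p4=2, p5=2, p6=0)
step 2: fire δ:  (p0=2, p1=2, p2=3, p3=1, p4=2, p5=2, p6=0) → (p0=0, p1=2, p2=3, p3=1, p4=0, p5=0, p6=3)
step 3: fire β:  (p0=0, p1=2, p2=3, p3=1, p4=0, p5=0, p6=3) → (p0=0, p1=2, p2=3, p3=1, p4=0, p5=2, p6=2)
step 4: fire β:  (p0=0, p1=2, p2=3, p3=1, p4=0, p5=2, p6=2) → (p0=0, p1=2, p2=3, p3=1, p4=0, p5=4, p6=1)
step 5: fire β:  (p0=0, p1=2, p2=3, p3=1, p4=0, p5=4, p6=1) → (p0=0, p1=2, p2=3, p3=1, p4=0, p5=6, p6=0)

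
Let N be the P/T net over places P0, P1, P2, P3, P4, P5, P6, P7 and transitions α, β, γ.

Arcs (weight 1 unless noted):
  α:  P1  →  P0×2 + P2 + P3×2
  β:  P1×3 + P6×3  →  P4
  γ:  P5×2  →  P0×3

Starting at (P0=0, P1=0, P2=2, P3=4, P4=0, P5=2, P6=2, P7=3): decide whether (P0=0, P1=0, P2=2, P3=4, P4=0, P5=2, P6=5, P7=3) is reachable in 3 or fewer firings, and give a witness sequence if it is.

NO — not reachable within 3 firings

depth 0: 1 marking
depth 1: 2 markings reached so far
depth 2: 2 markings reached so far
(frontier empty at depth 2; search complete)
target is not among the 2 markings reachable within 3 steps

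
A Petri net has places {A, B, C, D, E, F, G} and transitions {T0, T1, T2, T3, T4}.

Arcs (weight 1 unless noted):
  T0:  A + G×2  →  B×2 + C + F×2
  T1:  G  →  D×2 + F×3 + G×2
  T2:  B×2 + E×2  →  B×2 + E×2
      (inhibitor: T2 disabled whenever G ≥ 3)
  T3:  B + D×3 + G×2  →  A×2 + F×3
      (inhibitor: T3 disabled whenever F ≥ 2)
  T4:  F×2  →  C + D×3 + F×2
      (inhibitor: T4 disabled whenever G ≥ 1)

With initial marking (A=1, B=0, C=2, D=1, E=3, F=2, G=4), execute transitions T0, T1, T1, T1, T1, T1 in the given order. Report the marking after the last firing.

step 1: fire T0:  (A=1, B=0, C=2, D=1, E=3, F=2, G=4) → (A=0, B=2, C=3, D=1, E=3, F=4, G=2)
step 2: fire T1:  (A=0, B=2, C=3, D=1, E=3, F=4, G=2) → (A=0, B=2, C=3, D=3, E=3, F=7, G=3)
step 3: fire T1:  (A=0, B=2, C=3, D=3, E=3, F=7, G=3) → (A=0, B=2, C=3, D=5, E=3, F=10, G=4)
step 4: fire T1:  (A=0, B=2, C=3, D=5, E=3, F=10, G=4) → (A=0, B=2, C=3, D=7, E=3, F=13, G=5)
step 5: fire T1:  (A=0, B=2, C=3, D=7, E=3, F=13, G=5) → (A=0, B=2, C=3, D=9, E=3, F=16, G=6)
step 6: fire T1:  (A=0, B=2, C=3, D=9, E=3, F=16, G=6) → (A=0, B=2, C=3, D=11, E=3, F=19, G=7)

(A=0, B=2, C=3, D=11, E=3, F=19, G=7)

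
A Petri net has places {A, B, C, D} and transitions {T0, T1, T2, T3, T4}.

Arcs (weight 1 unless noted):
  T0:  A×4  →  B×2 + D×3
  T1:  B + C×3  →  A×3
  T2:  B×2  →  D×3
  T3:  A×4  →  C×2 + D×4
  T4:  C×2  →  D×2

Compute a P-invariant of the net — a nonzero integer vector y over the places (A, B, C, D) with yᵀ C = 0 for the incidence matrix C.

Incidence matrix C (rows=places, cols=transitions):
       T0   T1   T2   T3   T4
    A  -4    3    0   -4    0
    B   2   -1   -2    0    0
    C   0   -3    0    2   -2
    D   3    0    3    4    2

Candidate y = [3, 3, 2, 2]; check y·C column-wise:
  col T0: 3·-4 + 3·2 + 2·0 + 2·3 = 0
  col T1: 3·3 + 3·-1 + 2·-3 + 2·0 = 0
  col T2: 3·0 + 3·-2 + 2·0 + 2·3 = 0
  col T3: 3·-4 + 3·0 + 2·2 + 2·4 = 0
  col T4: 3·0 + 3·0 + 2·-2 + 2·2 = 0

y = (A:3, B:3, C:2, D:2)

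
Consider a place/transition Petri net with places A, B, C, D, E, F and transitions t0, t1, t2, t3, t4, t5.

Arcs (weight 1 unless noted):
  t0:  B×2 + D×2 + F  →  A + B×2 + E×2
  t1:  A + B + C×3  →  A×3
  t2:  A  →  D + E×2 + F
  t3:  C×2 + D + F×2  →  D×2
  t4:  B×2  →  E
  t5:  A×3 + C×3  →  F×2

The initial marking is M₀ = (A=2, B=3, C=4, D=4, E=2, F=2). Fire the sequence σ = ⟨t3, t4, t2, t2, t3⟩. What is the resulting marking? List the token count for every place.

(A=0, B=1, C=0, D=8, E=7, F=0)

step 1: fire t3:  (A=2, B=3, C=4, D=4, E=2, F=2) → (A=2, B=3, C=2, D=5, E=2, F=0)
step 2: fire t4:  (A=2, B=3, C=2, D=5, E=2, F=0) → (A=2, B=1, C=2, D=5, E=3, F=0)
step 3: fire t2:  (A=2, B=1, C=2, D=5, E=3, F=0) → (A=1, B=1, C=2, D=6, E=5, F=1)
step 4: fire t2:  (A=1, B=1, C=2, D=6, E=5, F=1) → (A=0, B=1, C=2, D=7, E=7, F=2)
step 5: fire t3:  (A=0, B=1, C=2, D=7, E=7, F=2) → (A=0, B=1, C=0, D=8, E=7, F=0)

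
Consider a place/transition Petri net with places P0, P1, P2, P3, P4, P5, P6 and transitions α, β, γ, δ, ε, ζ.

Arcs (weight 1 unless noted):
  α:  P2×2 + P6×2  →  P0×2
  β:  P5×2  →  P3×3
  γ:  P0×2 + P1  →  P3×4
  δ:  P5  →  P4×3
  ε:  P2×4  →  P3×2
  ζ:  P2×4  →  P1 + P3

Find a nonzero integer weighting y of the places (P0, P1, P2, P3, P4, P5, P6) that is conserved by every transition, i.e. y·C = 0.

y = (P0:3, P1:2, P2:1, P3:2, P4:1, P5:3, P6:2)

Incidence matrix C (rows=places, cols=transitions):
        α    β    γ    δ    ε    ζ
   P0   2    0   -2    0    0    0
   P1   0    0   -1    0    0    1
   P2  -2    0    0    0   -4   -4
   P3   0    3    4    0    2    1
   P4   0    0    0    3    0    0
   P5   0   -2    0   -1    0    0
   P6  -2    0    0    0    0    0

Candidate y = [3, 2, 1, 2, 1, 3, 2]; check y·C column-wise:
  col α: 3·2 + 2·0 + 1·-2 + 2·0 + 1·0 + 3·0 + 2·-2 = 0
  col β: 3·0 + 2·0 + 1·0 + 2·3 + 1·0 + 3·-2 + 2·0 = 0
  col γ: 3·-2 + 2·-1 + 1·0 + 2·4 + 1·0 + 3·0 + 2·0 = 0
  col δ: 3·0 + 2·0 + 1·0 + 2·0 + 1·3 + 3·-1 + 2·0 = 0
  col ε: 3·0 + 2·0 + 1·-4 + 2·2 + 1·0 + 3·0 + 2·0 = 0
  col ζ: 3·0 + 2·1 + 1·-4 + 2·1 + 1·0 + 3·0 + 2·0 = 0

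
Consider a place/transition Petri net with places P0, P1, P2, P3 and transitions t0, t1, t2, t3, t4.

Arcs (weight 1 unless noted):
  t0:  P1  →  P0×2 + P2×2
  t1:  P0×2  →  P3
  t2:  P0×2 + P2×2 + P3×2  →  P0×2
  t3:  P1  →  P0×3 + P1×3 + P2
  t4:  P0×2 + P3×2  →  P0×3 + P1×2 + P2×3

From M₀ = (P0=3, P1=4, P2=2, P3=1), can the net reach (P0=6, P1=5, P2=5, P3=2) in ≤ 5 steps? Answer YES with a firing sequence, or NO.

step 1: fire t0:  (P0=3, P1=4, P2=2, P3=1) → (P0=5, P1=3, P2=4, P3=1)
step 2: fire t1:  (P0=5, P1=3, P2=4, P3=1) → (P0=3, P1=3, P2=4, P3=2)
step 3: fire t3:  (P0=3, P1=3, P2=4, P3=2) → (P0=6, P1=5, P2=5, P3=2)

YES — reachable via ⟨t0, t1, t3⟩ (3 firings)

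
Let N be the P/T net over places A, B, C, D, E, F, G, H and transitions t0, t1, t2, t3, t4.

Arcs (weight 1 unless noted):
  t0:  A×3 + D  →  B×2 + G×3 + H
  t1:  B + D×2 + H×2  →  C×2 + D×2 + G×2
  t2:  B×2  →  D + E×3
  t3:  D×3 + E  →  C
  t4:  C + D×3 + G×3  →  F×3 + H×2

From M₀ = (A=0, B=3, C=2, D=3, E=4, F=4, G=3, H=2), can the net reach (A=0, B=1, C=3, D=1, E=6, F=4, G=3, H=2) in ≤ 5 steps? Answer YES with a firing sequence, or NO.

step 1: fire t2:  (A=0, B=3, C=2, D=3, E=4, F=4, G=3, H=2) → (A=0, B=1, C=2, D=4, E=7, F=4, G=3, H=2)
step 2: fire t3:  (A=0, B=1, C=2, D=4, E=7, F=4, G=3, H=2) → (A=0, B=1, C=3, D=1, E=6, F=4, G=3, H=2)

YES — reachable via ⟨t2, t3⟩ (2 firings)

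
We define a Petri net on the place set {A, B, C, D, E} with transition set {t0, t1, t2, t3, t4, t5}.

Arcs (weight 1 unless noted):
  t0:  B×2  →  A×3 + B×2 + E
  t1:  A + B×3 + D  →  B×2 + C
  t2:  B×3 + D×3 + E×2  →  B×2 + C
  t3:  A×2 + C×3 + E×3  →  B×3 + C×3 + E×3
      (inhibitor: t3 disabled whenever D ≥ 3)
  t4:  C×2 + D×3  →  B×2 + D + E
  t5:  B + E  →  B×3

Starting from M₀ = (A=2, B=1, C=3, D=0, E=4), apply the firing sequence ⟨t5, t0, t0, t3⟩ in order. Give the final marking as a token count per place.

(A=6, B=6, C=3, D=0, E=5)

step 1: fire t5:  (A=2, B=1, C=3, D=0, E=4) → (A=2, B=3, C=3, D=0, E=3)
step 2: fire t0:  (A=2, B=3, C=3, D=0, E=3) → (A=5, B=3, C=3, D=0, E=4)
step 3: fire t0:  (A=5, B=3, C=3, D=0, E=4) → (A=8, B=3, C=3, D=0, E=5)
step 4: fire t3:  (A=8, B=3, C=3, D=0, E=5) → (A=6, B=6, C=3, D=0, E=5)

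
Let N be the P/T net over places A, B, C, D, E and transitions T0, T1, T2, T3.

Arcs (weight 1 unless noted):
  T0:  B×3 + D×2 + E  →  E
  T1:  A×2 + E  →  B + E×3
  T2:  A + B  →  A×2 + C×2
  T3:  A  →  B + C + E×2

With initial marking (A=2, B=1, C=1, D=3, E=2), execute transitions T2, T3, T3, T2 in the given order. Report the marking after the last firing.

(A=2, B=1, C=7, D=3, E=6)

step 1: fire T2:  (A=2, B=1, C=1, D=3, E=2) → (A=3, B=0, C=3, D=3, E=2)
step 2: fire T3:  (A=3, B=0, C=3, D=3, E=2) → (A=2, B=1, C=4, D=3, E=4)
step 3: fire T3:  (A=2, B=1, C=4, D=3, E=4) → (A=1, B=2, C=5, D=3, E=6)
step 4: fire T2:  (A=1, B=2, C=5, D=3, E=6) → (A=2, B=1, C=7, D=3, E=6)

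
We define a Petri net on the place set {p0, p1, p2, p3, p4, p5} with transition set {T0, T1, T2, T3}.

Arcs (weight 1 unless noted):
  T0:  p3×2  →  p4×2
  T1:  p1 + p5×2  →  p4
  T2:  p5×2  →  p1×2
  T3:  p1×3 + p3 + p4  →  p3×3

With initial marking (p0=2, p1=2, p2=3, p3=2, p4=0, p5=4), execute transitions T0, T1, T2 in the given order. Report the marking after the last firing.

step 1: fire T0:  (p0=2, p1=2, p2=3, p3=2, p4=0, p5=4) → (p0=2, p1=2, p2=3, p3=0, p4=2, p5=4)
step 2: fire T1:  (p0=2, p1=2, p2=3, p3=0, p4=2, p5=4) → (p0=2, p1=1, p2=3, p3=0, p4=3, p5=2)
step 3: fire T2:  (p0=2, p1=1, p2=3, p3=0, p4=3, p5=2) → (p0=2, p1=3, p2=3, p3=0, p4=3, p5=0)

(p0=2, p1=3, p2=3, p3=0, p4=3, p5=0)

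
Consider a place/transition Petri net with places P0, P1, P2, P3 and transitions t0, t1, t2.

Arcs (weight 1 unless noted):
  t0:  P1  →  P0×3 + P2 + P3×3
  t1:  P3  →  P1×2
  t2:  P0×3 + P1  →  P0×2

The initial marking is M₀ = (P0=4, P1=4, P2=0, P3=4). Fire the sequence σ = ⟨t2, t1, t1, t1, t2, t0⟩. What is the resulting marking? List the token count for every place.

step 1: fire t2:  (P0=4, P1=4, P2=0, P3=4) → (P0=3, P1=3, P2=0, P3=4)
step 2: fire t1:  (P0=3, P1=3, P2=0, P3=4) → (P0=3, P1=5, P2=0, P3=3)
step 3: fire t1:  (P0=3, P1=5, P2=0, P3=3) → (P0=3, P1=7, P2=0, P3=2)
step 4: fire t1:  (P0=3, P1=7, P2=0, P3=2) → (P0=3, P1=9, P2=0, P3=1)
step 5: fire t2:  (P0=3, P1=9, P2=0, P3=1) → (P0=2, P1=8, P2=0, P3=1)
step 6: fire t0:  (P0=2, P1=8, P2=0, P3=1) → (P0=5, P1=7, P2=1, P3=4)

(P0=5, P1=7, P2=1, P3=4)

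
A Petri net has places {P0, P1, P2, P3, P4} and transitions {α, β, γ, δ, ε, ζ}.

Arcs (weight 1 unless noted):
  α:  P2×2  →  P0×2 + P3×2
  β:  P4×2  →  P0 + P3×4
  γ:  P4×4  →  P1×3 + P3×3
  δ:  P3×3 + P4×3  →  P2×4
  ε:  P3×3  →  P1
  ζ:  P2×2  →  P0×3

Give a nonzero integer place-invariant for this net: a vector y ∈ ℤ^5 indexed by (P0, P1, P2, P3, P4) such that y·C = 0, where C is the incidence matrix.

Incidence matrix C (rows=places, cols=transitions):
        α    β    γ    δ    ε    ζ
   P0   2    1    0    0    0    3
   P1   0    0    3    0    1    0
   P2  -2    0    0    4    0   -2
   P3   2    4    3   -3   -3    0
   P4   0   -2   -4   -3    0    0

Candidate y = [2, 3, 3, 1, 3]; check y·C column-wise:
  col α: 2·2 + 3·0 + 3·-2 + 1·2 + 3·0 = 0
  col β: 2·1 + 3·0 + 3·0 + 1·4 + 3·-2 = 0
  col γ: 2·0 + 3·3 + 3·0 + 1·3 + 3·-4 = 0
  col δ: 2·0 + 3·0 + 3·4 + 1·-3 + 3·-3 = 0
  col ε: 2·0 + 3·1 + 3·0 + 1·-3 + 3·0 = 0
  col ζ: 2·3 + 3·0 + 3·-2 + 1·0 + 3·0 = 0

y = (P0:2, P1:3, P2:3, P3:1, P4:3)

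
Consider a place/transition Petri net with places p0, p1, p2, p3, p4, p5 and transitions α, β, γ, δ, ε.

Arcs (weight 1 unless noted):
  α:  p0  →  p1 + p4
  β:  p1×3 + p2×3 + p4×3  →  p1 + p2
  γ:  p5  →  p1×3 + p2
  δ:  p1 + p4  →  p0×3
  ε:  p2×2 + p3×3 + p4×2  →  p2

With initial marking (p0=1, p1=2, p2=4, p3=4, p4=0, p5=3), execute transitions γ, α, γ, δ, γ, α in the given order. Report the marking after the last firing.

step 1: fire γ:  (p0=1, p1=2, p2=4, p3=4, p4=0, p5=3) → (p0=1, p1=5, p2=5, p3=4, p4=0, p5=2)
step 2: fire α:  (p0=1, p1=5, p2=5, p3=4, p4=0, p5=2) → (p0=0, p1=6, p2=5, p3=4, p4=1, p5=2)
step 3: fire γ:  (p0=0, p1=6, p2=5, p3=4, p4=1, p5=2) → (p0=0, p1=9, p2=6, p3=4, p4=1, p5=1)
step 4: fire δ:  (p0=0, p1=9, p2=6, p3=4, p4=1, p5=1) → (p0=3, p1=8, p2=6, p3=4, p4=0, p5=1)
step 5: fire γ:  (p0=3, p1=8, p2=6, p3=4, p4=0, p5=1) → (p0=3, p1=11, p2=7, p3=4, p4=0, p5=0)
step 6: fire α:  (p0=3, p1=11, p2=7, p3=4, p4=0, p5=0) → (p0=2, p1=12, p2=7, p3=4, p4=1, p5=0)

(p0=2, p1=12, p2=7, p3=4, p4=1, p5=0)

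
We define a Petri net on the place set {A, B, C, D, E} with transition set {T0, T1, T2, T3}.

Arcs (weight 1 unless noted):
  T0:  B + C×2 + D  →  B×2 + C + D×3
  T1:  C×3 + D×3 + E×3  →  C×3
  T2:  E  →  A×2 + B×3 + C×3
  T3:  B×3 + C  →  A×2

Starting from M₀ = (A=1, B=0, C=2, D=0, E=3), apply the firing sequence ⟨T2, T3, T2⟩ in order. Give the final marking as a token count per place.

step 1: fire T2:  (A=1, B=0, C=2, D=0, E=3) → (A=3, B=3, C=5, D=0, E=2)
step 2: fire T3:  (A=3, B=3, C=5, D=0, E=2) → (A=5, B=0, C=4, D=0, E=2)
step 3: fire T2:  (A=5, B=0, C=4, D=0, E=2) → (A=7, B=3, C=7, D=0, E=1)

(A=7, B=3, C=7, D=0, E=1)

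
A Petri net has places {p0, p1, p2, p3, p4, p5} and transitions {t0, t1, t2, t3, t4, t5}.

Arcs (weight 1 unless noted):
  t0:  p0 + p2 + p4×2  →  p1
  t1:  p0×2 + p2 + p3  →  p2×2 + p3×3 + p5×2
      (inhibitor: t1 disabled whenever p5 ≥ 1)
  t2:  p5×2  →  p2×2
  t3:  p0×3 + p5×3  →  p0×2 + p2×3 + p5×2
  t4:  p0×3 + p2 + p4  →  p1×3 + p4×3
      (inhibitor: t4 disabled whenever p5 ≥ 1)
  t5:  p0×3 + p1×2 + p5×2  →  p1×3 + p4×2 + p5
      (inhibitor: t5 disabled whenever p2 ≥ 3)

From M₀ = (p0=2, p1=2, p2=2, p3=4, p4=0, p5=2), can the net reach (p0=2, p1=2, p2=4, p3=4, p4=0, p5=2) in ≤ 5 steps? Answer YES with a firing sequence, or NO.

NO — not reachable within 5 firings

depth 0: 1 marking
depth 1: 2 markings reached so far
depth 2: 3 markings reached so far
depth 3: 4 markings reached so far
depth 4: 4 markings reached so far
(frontier empty at depth 4; search complete)
target is not among the 4 markings reachable within 5 steps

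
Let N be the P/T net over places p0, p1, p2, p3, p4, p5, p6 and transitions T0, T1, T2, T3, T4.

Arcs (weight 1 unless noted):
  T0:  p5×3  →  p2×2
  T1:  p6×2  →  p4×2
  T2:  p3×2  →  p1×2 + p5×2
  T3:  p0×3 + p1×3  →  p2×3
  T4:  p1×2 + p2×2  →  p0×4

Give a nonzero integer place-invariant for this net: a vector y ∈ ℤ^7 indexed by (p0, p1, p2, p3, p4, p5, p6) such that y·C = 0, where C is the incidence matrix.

Incidence matrix C (rows=places, cols=transitions):
       T0   T1   T2   T3   T4
   p0   0    0    0   -3    4
   p1   0    0    2   -3   -2
   p2   2    0    0    3   -2
   p3   0    0   -2    0    0
   p4   0    2    0    0    0
   p5  -3    0    2    0    0
   p6   0   -2    0    0    0

Candidate y = [2, 1, 3, 3, 0, 2, 0]; check y·C column-wise:
  col T0: 2·0 + 1·0 + 3·2 + 3·0 + 2·-3 = 0
  col T1: 2·0 + 1·0 + 3·0 + 3·0 + 0·2 + 2·0 + 0·-2 = 0
  col T2: 2·0 + 1·2 + 3·0 + 3·-2 + 2·2 = 0
  col T3: 2·-3 + 1·-3 + 3·3 + 3·0 + 2·0 = 0
  col T4: 2·4 + 1·-2 + 3·-2 + 3·0 + 2·0 = 0

y = (p0:2, p1:1, p2:3, p3:3, p4:0, p5:2, p6:0)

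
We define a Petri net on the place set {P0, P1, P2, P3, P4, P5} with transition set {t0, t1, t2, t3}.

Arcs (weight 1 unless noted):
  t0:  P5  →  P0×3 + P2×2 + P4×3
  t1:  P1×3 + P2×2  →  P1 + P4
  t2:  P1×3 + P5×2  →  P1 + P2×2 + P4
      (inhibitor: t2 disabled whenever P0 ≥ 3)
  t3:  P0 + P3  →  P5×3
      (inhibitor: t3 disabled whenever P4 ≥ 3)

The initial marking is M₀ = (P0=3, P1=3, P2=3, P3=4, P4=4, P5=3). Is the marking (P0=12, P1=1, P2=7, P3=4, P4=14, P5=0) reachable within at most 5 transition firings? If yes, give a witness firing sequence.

step 1: fire t0:  (P0=3, P1=3, P2=3, P3=4, P4=4, P5=3) → (P0=6, P1=3, P2=5, P3=4, P4=7, P5=2)
step 2: fire t0:  (P0=6, P1=3, P2=5, P3=4, P4=7, P5=2) → (P0=9, P1=3, P2=7, P3=4, P4=10, P5=1)
step 3: fire t0:  (P0=9, P1=3, P2=7, P3=4, P4=10, P5=1) → (P0=12, P1=3, P2=9, P3=4, P4=13, P5=0)
step 4: fire t1:  (P0=12, P1=3, P2=9, P3=4, P4=13, P5=0) → (P0=12, P1=1, P2=7, P3=4, P4=14, P5=0)

YES — reachable via ⟨t0, t0, t0, t1⟩ (4 firings)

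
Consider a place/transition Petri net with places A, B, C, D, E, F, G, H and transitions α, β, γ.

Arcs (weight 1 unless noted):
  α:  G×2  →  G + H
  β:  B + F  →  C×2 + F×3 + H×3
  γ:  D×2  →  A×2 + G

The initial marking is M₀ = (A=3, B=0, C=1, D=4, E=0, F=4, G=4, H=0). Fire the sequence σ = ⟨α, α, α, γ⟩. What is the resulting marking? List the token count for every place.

step 1: fire α:  (A=3, B=0, C=1, D=4, E=0, F=4, G=4, H=0) → (A=3, B=0, C=1, D=4, E=0, F=4, G=3, H=1)
step 2: fire α:  (A=3, B=0, C=1, D=4, E=0, F=4, G=3, H=1) → (A=3, B=0, C=1, D=4, E=0, F=4, G=2, H=2)
step 3: fire α:  (A=3, B=0, C=1, D=4, E=0, F=4, G=2, H=2) → (A=3, B=0, C=1, D=4, E=0, F=4, G=1, H=3)
step 4: fire γ:  (A=3, B=0, C=1, D=4, E=0, F=4, G=1, H=3) → (A=5, B=0, C=1, D=2, E=0, F=4, G=2, H=3)

(A=5, B=0, C=1, D=2, E=0, F=4, G=2, H=3)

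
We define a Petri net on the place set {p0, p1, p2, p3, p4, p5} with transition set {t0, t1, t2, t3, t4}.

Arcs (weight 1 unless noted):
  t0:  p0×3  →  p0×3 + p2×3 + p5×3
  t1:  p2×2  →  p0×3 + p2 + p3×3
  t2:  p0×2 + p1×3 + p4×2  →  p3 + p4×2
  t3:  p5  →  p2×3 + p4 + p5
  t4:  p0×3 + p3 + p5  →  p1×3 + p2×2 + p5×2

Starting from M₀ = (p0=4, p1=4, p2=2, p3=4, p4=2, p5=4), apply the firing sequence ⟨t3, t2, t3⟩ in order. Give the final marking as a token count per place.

(p0=2, p1=1, p2=8, p3=5, p4=4, p5=4)

step 1: fire t3:  (p0=4, p1=4, p2=2, p3=4, p4=2, p5=4) → (p0=4, p1=4, p2=5, p3=4, p4=3, p5=4)
step 2: fire t2:  (p0=4, p1=4, p2=5, p3=4, p4=3, p5=4) → (p0=2, p1=1, p2=5, p3=5, p4=3, p5=4)
step 3: fire t3:  (p0=2, p1=1, p2=5, p3=5, p4=3, p5=4) → (p0=2, p1=1, p2=8, p3=5, p4=4, p5=4)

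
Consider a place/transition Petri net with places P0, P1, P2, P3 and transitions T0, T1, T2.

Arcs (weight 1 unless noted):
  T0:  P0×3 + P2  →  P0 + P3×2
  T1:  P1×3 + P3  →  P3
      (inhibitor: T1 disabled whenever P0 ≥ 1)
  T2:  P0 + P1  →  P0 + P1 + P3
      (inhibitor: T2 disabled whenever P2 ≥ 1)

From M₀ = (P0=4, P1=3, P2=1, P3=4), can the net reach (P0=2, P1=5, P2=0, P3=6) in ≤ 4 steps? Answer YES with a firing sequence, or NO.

depth 0: 1 marking
depth 1: 2 markings reached so far
depth 2: 3 markings reached so far
depth 3: 4 markings reached so far
depth 4: 5 markings reached so far
target is not among the 5 markings reachable within 4 steps

NO — not reachable within 4 firings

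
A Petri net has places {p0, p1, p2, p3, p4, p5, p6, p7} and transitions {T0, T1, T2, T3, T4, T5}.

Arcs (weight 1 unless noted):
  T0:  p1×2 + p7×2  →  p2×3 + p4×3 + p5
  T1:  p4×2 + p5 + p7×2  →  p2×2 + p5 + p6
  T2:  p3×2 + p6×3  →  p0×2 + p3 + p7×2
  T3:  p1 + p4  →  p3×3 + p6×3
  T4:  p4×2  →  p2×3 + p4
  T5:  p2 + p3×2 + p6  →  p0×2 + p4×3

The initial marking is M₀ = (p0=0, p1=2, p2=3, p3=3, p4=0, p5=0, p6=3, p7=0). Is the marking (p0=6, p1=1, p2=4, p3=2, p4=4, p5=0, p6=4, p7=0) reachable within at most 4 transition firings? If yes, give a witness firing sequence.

depth 0: 1 marking
depth 1: 3 markings reached so far
depth 2: 6 markings reached so far
depth 3: 12 markings reached so far
depth 4: 21 markings reached so far
target is not among the 21 markings reachable within 4 steps

NO — not reachable within 4 firings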